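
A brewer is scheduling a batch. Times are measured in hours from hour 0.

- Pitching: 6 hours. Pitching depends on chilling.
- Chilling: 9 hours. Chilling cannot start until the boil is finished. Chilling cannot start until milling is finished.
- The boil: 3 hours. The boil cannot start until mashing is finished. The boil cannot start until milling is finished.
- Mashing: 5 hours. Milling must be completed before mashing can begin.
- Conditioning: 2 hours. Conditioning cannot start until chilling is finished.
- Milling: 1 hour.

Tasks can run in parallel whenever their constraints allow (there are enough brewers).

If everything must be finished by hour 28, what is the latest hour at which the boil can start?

Pitching must finish by hour 28; it takes 6 hours, so it must start by 28 − 6 = hour 22.
Conditioning must finish by hour 28; it takes 2 hours, so it must start by 28 − 2 = hour 26.
For chilling: pitching (must start by hour 22); conditioning (must start by hour 26). The most restrictive is hour 22; with a 9-hour duration, chilling must start by hour 13.
The boil must finish before chilling (must start by hour 13). With a 3-hour duration, the boil must start by 13 − 3 = hour 10.

10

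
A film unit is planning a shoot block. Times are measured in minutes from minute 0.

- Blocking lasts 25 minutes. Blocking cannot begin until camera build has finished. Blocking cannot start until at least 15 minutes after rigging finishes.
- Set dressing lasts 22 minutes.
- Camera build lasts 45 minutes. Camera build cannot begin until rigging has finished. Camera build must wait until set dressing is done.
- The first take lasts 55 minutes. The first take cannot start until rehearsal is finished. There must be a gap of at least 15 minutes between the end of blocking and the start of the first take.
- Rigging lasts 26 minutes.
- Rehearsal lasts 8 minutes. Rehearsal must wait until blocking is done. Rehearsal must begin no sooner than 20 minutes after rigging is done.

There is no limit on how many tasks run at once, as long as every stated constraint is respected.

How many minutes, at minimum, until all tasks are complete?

166

Set dressing has no prerequisites, so it starts at minute 0 and finishes at minute 22.
Rigging can start immediately at minute 0; it finishes at minute 26.
Camera build needs all of rigging (finishes minute 26); set dressing (finishes minute 22). That puts its earliest start at minute 26; it finishes at 26 + 45 = minute 71.
Blocking needs all of camera build (finishes minute 71); rigging (finishes minute 26, plus 15-minute gap → minute 41). That puts its earliest start at minute 71; it finishes at 71 + 25 = minute 96.
Rehearsal needs all of blocking (finishes minute 96); rigging (finishes minute 26, plus 20-minute gap → minute 46). That puts its earliest start at minute 96; it finishes at 96 + 8 = minute 104.
For the first take: rehearsal (finishes minute 104); blocking (finishes minute 96, plus 15-minute gap → minute 111). Taking the maximum gives a start of minute 111, and it finishes at 111 + 55 = minute 166.
All tasks are finished once the last one completes. Finish times: Rigging at 26, Set dressing at 22, Camera build at 71, Blocking at 96, Rehearsal at 104, The first take at 166. The latest is minute 166.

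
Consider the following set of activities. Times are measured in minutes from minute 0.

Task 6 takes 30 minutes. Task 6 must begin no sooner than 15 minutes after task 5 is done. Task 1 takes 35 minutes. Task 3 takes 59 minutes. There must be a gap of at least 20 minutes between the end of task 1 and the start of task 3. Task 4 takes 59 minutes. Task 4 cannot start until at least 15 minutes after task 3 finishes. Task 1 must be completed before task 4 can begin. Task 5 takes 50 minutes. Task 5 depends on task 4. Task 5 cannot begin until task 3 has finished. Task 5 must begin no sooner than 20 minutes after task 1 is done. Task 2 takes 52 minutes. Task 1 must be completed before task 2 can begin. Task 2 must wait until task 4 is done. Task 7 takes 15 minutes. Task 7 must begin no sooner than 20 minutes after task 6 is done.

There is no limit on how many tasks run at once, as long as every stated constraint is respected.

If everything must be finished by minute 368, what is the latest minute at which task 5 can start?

238

Task 7 must finish by minute 368; it takes 15 minutes, so it must start by 368 − 15 = minute 353.
Since task 7 (must start by minute 353, minus 20-minute gap → minute 333) depends on it, task 6 must finish by minute 333. Backing off its 30-minute duration gives a latest start of minute 303.
Since task 6 (must start by minute 303, minus 15-minute gap → minute 288) depends on it, task 5 must finish by minute 288. Backing off its 50-minute duration gives a latest start of minute 238.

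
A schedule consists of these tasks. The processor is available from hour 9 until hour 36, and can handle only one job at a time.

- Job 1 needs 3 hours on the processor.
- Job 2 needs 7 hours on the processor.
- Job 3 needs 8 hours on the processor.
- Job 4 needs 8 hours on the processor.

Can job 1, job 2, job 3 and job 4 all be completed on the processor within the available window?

Yes

The processor window is 36 − 9 = 27 hours.
Running back to back, the jobs need 3 + 7 + 8 + 8 = 26 hours on the processor.
Since 26 ≤ 27, they fit within the window.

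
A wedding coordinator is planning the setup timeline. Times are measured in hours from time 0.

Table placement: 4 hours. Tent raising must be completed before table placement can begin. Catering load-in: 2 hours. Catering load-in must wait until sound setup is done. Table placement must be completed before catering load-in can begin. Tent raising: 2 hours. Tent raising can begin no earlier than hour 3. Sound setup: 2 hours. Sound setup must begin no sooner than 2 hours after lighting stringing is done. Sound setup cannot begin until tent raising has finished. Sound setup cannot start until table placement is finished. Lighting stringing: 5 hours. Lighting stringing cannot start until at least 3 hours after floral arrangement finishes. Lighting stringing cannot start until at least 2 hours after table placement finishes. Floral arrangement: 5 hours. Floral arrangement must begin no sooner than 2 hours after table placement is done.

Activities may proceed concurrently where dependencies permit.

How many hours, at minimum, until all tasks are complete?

30

After its own release at hour 3, tent raising can start at hour 3 and finishes at hour 5.
Table placement waits on tent raising (finishes hour 5), so it starts at hour 5 and finishes at 5 + 4 = hour 9.
After table placement (finishes hour 9, plus 2-hour gap → hour 11), floral arrangement can start at hour 11 and finishes at hour 16.
Lighting stringing has to wait for floral arrangement (finishes hour 16, plus 3-hour gap → hour 19); table placement (finishes hour 9, plus 2-hour gap → hour 11). The latest of these is hour 19, so lighting stringing runs hour 19 to 19 + 5 = hour 24.
Sound setup has to wait for lighting stringing (finishes hour 24, plus 2-hour gap → hour 26); tent raising (finishes hour 5); table placement (finishes hour 9). The latest of these is hour 26, so sound setup runs hour 26 to 26 + 2 = hour 28.
Catering load-in needs all of sound setup (finishes hour 28); table placement (finishes hour 9). That puts its earliest start at hour 28; it finishes at 28 + 2 = hour 30.
All tasks are finished once the last one completes. Finish times: Tent raising at 5, Table placement at 9, Floral arrangement at 16, Lighting stringing at 24, Sound setup at 28, Catering load-in at 30. The latest is hour 30.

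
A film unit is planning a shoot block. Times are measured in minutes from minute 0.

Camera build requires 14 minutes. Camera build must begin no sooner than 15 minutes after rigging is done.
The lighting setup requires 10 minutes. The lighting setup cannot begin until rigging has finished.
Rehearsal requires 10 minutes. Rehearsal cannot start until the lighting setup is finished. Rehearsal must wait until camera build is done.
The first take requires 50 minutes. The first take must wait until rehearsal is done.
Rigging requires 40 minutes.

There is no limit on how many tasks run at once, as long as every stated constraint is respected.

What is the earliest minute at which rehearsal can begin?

Rigging can start immediately at minute 0; it finishes at minute 40.
Camera build cannot begin until rigging (finishes minute 40, plus 15-minute gap → minute 55). It runs from minute 55 to 55 + 14 = minute 69.
The lighting setup cannot begin until rigging (finishes minute 40). It runs from minute 40 to 40 + 10 = minute 50.
Rehearsal waits on the lighting setup (finishes minute 50); camera build (finishes minute 69). The latest of these is minute 69, which is the earliest rehearsal can start.

69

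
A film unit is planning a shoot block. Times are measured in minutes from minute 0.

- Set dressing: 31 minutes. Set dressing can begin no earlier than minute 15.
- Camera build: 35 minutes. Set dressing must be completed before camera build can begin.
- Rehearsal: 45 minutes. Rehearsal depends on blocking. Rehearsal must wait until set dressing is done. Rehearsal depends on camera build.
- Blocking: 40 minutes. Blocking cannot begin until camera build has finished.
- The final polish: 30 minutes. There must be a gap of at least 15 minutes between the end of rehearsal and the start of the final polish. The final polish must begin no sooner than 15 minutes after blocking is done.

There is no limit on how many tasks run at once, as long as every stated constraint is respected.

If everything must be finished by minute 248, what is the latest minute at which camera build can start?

83

To finish by minute 248, the final polish (duration 30) must start no later than minute 218.
Rehearsal must finish before the final polish (must start by minute 218, minus 15-minute gap → minute 203). With a 45-minute duration, rehearsal must start by 203 − 45 = minute 158.
Blocking must finish in time for rehearsal (must start by minute 158); the final polish (must start by minute 218, minus 15-minute gap → minute 203). The tightest is minute 158, so blocking must start by 158 − 40 = minute 118.
Camera build feeds blocking (must start by minute 118); rehearsal (must start by minute 158). Taking the minimum, camera build must finish by minute 118 and start by 118 − 35 = minute 83.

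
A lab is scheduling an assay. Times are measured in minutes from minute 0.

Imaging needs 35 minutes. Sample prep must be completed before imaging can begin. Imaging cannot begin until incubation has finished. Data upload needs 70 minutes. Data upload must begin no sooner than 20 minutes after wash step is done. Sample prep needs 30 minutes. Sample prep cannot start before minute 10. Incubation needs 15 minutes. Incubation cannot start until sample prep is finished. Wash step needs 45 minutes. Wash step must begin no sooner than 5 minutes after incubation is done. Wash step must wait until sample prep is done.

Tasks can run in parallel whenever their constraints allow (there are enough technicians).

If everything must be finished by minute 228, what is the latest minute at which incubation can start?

73

To finish by minute 228, data upload (duration 70) must start no later than minute 158.
Wash step has to be done before data upload (must start by minute 158, minus 20-minute gap → minute 138). That means finishing by minute 138, i.e. starting by 138 − 45 = minute 93.
Nothing follows imaging; the deadline of minute 228 is its only limit. It must start by 228 − 35 = minute 193.
Incubation has several dependents: wash step (must start by minute 93, minus 5-minute gap → minute 88); imaging (must start by minute 193). The earliest of those limits is minute 88, so incubation must start by 88 − 15 = minute 73.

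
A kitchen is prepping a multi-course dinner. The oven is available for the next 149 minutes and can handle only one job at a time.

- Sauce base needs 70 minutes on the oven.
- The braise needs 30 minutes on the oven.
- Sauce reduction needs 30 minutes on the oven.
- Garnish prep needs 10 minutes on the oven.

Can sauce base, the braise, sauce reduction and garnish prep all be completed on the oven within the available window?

Running back to back, the jobs need 70 + 30 + 30 + 10 = 140 minutes on the oven.
Since 140 ≤ 149, they fit within the window.

Yes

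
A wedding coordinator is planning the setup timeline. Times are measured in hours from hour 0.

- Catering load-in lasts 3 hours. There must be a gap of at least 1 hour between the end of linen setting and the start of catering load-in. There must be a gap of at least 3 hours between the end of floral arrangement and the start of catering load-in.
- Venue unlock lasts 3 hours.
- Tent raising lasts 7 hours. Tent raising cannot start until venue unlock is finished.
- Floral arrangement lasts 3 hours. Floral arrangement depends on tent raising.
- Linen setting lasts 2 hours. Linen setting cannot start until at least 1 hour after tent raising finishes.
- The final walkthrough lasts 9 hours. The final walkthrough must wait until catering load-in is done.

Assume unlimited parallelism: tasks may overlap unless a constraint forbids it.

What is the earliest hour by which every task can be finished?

Nothing blocks venue unlock, so it runs from hour 0 to hour 3.
After venue unlock (finishes hour 3), tent raising can start at hour 3 and finishes at hour 10.
Floral arrangement cannot begin until tent raising (finishes hour 10). It runs from hour 10 to 10 + 3 = hour 13.
Linen setting cannot begin until tent raising (finishes hour 10, plus 1-hour gap → hour 11). It runs from hour 11 to 11 + 2 = hour 13.
Catering load-in has to wait for linen setting (finishes hour 13, plus 1-hour gap → hour 14); floral arrangement (finishes hour 13, plus 3-hour gap → hour 16). The latest of these is hour 16, so catering load-in runs hour 16 to 16 + 3 = hour 19.
The final walkthrough waits on catering load-in (finishes hour 19), so it starts at hour 19 and finishes at 19 + 9 = hour 28.
All tasks are finished once the last one completes. Finish times: Venue unlock at 3, Tent raising at 10, Linen setting at 13, Floral arrangement at 13, Catering load-in at 19, The final walkthrough at 28. The latest is hour 28.

28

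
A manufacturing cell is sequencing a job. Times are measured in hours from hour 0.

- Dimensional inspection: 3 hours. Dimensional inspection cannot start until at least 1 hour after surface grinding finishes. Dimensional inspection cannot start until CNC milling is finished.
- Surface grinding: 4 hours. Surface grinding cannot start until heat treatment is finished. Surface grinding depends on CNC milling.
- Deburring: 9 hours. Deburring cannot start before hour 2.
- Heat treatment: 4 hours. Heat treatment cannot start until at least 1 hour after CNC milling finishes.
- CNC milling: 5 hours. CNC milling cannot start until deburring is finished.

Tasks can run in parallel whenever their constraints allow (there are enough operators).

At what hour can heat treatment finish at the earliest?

Deburring cannot begin until its own release at hour 2. It runs from hour 2 to 2 + 9 = hour 11.
CNC milling waits on deburring (finishes hour 11), so it starts at hour 11 and finishes at 11 + 5 = hour 16.
After CNC milling (finishes hour 16, plus 1-hour gap → hour 17), heat treatment can start at hour 17 and finishes at hour 21.

21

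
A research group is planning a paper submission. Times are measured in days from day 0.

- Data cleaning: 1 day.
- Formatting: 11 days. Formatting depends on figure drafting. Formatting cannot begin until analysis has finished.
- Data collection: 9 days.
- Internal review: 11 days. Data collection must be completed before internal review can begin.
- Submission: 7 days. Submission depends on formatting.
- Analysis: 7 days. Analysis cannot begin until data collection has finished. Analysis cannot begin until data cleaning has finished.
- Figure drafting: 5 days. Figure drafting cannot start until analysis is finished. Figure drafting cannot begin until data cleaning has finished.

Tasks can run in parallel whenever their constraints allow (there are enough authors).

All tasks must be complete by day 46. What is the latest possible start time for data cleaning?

15

Submission must finish by day 46; it takes 7 days, so it must start by 46 − 7 = day 39.
Formatting feeds into submission (must start by day 39); so formatting must finish by day 39 and therefore start by day 28.
Since formatting (must start by day 28) depends on it, figure drafting must finish by day 28. Backing off its 5-day duration gives a latest start of day 23.
Analysis must finish in time for figure drafting (must start by day 23); formatting (must start by day 28). The tightest is day 23, so analysis must start by 23 − 7 = day 16.
For data cleaning: analysis (must start by day 16); figure drafting (must start by day 23). The most restrictive is day 16; with a 1-day duration, data cleaning must start by day 15.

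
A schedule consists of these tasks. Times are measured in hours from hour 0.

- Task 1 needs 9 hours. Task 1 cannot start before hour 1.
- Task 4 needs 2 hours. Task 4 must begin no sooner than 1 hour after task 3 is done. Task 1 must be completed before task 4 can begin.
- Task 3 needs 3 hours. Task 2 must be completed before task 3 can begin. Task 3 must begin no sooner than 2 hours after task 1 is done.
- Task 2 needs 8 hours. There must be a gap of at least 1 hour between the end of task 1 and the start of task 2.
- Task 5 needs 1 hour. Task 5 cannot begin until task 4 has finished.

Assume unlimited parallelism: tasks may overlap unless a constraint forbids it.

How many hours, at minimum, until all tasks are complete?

26

After its own release at hour 1, task 1 can start at hour 1 and finishes at hour 10.
Task 2 cannot begin until task 1 (finishes hour 10, plus 1-hour gap → hour 11). It runs from hour 11 to 11 + 8 = hour 19.
Task 3 has to wait for task 2 (finishes hour 19); task 1 (finishes hour 10, plus 2-hour gap → hour 12). The latest of these is hour 19, so task 3 runs hour 19 to 19 + 3 = hour 22.
Task 4 needs all of task 3 (finishes hour 22, plus 1-hour gap → hour 23); task 1 (finishes hour 10). That puts its earliest start at hour 23; it finishes at 23 + 2 = hour 25.
After task 4 (finishes hour 25), task 5 can start at hour 25 and finishes at hour 26.
All tasks are finished once the last one completes. Finish times: Task 1 at 10, Task 2 at 19, Task 3 at 22, Task 4 at 25, Task 5 at 26. The latest is hour 26.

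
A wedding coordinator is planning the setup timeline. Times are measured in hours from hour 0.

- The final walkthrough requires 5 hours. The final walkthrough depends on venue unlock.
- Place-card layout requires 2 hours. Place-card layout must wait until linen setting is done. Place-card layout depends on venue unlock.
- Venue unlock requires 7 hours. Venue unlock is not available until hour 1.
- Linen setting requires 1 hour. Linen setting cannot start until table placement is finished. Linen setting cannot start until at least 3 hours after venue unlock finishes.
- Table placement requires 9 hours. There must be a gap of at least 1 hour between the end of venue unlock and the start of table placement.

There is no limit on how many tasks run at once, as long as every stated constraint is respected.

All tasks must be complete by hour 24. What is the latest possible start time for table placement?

Place-card layout must finish by hour 24; it takes 2 hours, so it must start by 24 − 2 = hour 22.
Since place-card layout (must start by hour 22) depends on it, linen setting must finish by hour 22. Backing off its 1-hour duration gives a latest start of hour 21.
Table placement must finish before linen setting (must start by hour 21). With a 9-hour duration, table placement must start by 21 − 9 = hour 12.

12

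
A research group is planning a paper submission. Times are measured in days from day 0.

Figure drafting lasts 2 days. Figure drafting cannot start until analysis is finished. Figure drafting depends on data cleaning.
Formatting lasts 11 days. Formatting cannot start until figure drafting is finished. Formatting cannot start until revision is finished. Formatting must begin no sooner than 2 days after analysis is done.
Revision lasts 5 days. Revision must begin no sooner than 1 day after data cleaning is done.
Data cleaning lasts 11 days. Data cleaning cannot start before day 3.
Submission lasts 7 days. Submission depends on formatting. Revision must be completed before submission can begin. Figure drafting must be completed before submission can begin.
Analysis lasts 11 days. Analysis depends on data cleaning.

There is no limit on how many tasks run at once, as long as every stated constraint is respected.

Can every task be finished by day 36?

Data cleaning waits on its own release at day 3, so it starts at day 3 and finishes at 3 + 11 = day 14.
Revision cannot begin until data cleaning (finishes day 14, plus 1-day gap → day 15). It runs from day 15 to 15 + 5 = day 20.
Analysis waits on data cleaning (finishes day 14), so it starts at day 14 and finishes at 14 + 11 = day 25.
Figure drafting cannot start until analysis (finishes day 25); data cleaning (finishes day 14). The controlling bound is day 25, so figure drafting finishes at 25 + 2 = day 27.
Formatting cannot start until figure drafting (finishes day 27); revision (finishes day 20); analysis (finishes day 25, plus 2-day gap → day 27). The controlling bound is day 27, so formatting finishes at 27 + 11 = day 38.
For submission: formatting (finishes day 38); revision (finishes day 20); figure drafting (finishes day 27). Taking the maximum gives a start of day 38, and it finishes at 38 + 7 = day 45.
The earliest everything can be done is day 45, which is after the deadline of 36, so it is not possible.

No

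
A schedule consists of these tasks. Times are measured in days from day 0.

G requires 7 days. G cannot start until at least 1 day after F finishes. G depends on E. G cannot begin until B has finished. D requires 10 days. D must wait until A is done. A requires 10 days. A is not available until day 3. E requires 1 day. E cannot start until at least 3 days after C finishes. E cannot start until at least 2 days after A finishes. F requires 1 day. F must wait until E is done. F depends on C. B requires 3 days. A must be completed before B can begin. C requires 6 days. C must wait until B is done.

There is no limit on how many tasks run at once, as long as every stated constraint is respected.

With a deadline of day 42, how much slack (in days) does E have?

7

A waits on its own release at day 3, so it starts at day 3 and finishes at 3 + 10 = day 13.
B waits on A (finishes day 13), so it starts at day 13 and finishes at 13 + 3 = day 16.
C waits on B (finishes day 16), so it starts at day 16 and finishes at 16 + 6 = day 22.
E cannot start until C (finishes day 22, plus 3-day gap → day 25); A (finishes day 13, plus 2-day gap → day 15). The controlling bound is day 25, so E finishes at 25 + 1 = day 26.

Working backward from the deadline:
G has no dependents, so it just needs to finish by day 42. Starting by 42 − 7 = day 35 achieves that.
Since G (must start by day 35, minus 1-day gap → day 34) depends on it, F must finish by day 34. Backing off its 1-day duration gives a latest start of day 33.
E must finish in time for F (must start by day 33); G (must start by day 35). The tightest is day 33, so E must start by 33 − 1 = day 32.
So E can start as early as day 25 and as late as day 32, giving 32 − 25 = 7 days of slack.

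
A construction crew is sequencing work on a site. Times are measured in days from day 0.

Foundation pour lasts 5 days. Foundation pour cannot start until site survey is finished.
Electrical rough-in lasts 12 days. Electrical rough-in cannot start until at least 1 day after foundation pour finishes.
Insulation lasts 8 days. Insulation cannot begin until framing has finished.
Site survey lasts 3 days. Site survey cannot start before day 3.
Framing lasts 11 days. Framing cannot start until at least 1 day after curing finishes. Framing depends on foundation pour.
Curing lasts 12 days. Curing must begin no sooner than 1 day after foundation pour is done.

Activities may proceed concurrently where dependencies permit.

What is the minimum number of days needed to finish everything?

44

After its own release at day 3, site survey can start at day 3 and finishes at day 6.
Foundation pour waits on site survey (finishes day 6), so it starts at day 6 and finishes at 6 + 5 = day 11.
After foundation pour (finishes day 11, plus 1-day gap → day 12), electrical rough-in can start at day 12 and finishes at day 24.
After foundation pour (finishes day 11, plus 1-day gap → day 12), curing can start at day 12 and finishes at day 24.
Framing has to wait for curing (finishes day 24, plus 1-day gap → day 25); foundation pour (finishes day 11). The latest of these is day 25, so framing runs day 25 to 25 + 11 = day 36.
After framing (finishes day 36), insulation can start at day 36 and finishes at day 44.
All tasks are finished once the last one completes. Finish times: Site survey at 6, Foundation pour at 11, Curing at 24, Framing at 36, Electrical rough-in at 24, Insulation at 44. The latest is day 44.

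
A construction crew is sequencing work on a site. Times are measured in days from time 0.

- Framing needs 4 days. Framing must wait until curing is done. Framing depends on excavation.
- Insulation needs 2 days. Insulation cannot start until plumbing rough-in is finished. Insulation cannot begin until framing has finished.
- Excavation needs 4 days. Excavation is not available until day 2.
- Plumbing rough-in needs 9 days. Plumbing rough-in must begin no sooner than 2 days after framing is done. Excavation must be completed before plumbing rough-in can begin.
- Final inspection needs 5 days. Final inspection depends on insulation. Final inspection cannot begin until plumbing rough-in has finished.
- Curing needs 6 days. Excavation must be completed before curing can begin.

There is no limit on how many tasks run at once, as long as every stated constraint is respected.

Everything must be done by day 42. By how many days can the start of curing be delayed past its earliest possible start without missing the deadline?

After its own release at day 2, excavation can start at day 2 and finishes at day 6.
Curing waits on excavation (finishes day 6), so it starts at day 6 and finishes at 6 + 6 = day 12.

Working backward from the deadline:
Final inspection must finish by day 42; it takes 5 days, so it must start by 42 − 5 = day 37.
Insulation has to be done before final inspection (must start by day 37). That means finishing by day 37, i.e. starting by 37 − 2 = day 35.
For plumbing rough-in: insulation (must start by day 35); final inspection (must start by day 37). The most restrictive is day 35; with a 9-day duration, plumbing rough-in must start by day 26.
Framing feeds plumbing rough-in (must start by day 26, minus 2-day gap → day 24); insulation (must start by day 35). Taking the minimum, framing must finish by day 24 and start by 24 − 4 = day 20.
Curing must finish before framing (must start by day 20). With a 6-day duration, curing must start by 20 − 6 = day 14.
So curing can start as early as day 6 and as late as day 14, giving 14 − 6 = 8 days of slack.

8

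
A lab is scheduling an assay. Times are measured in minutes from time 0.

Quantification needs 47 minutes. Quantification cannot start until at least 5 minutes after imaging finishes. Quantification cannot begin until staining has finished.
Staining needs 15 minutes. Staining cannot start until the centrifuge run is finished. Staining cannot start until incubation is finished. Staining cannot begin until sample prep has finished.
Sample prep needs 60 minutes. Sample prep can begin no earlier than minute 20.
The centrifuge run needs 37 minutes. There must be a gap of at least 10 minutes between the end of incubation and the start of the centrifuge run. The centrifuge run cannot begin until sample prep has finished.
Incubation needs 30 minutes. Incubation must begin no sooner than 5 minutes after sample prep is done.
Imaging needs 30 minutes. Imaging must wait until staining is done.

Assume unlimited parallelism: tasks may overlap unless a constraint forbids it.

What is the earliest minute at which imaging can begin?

177

Sample prep cannot begin until its own release at minute 20. It runs from minute 20 to 20 + 60 = minute 80.
Incubation waits on sample prep (finishes minute 80, plus 5-minute gap → minute 85), so it starts at minute 85 and finishes at 85 + 30 = minute 115.
The centrifuge run has to wait for incubation (finishes minute 115, plus 10-minute gap → minute 125); sample prep (finishes minute 80). The latest of these is minute 125, so the centrifuge run runs minute 125 to 125 + 37 = minute 162.
Staining needs all of the centrifuge run (finishes minute 162); incubation (finishes minute 115); sample prep (finishes minute 80). That puts its earliest start at minute 162; it finishes at 162 + 15 = minute 177.
Imaging waits on staining (finishes minute 177), so the earliest it can start is minute 177.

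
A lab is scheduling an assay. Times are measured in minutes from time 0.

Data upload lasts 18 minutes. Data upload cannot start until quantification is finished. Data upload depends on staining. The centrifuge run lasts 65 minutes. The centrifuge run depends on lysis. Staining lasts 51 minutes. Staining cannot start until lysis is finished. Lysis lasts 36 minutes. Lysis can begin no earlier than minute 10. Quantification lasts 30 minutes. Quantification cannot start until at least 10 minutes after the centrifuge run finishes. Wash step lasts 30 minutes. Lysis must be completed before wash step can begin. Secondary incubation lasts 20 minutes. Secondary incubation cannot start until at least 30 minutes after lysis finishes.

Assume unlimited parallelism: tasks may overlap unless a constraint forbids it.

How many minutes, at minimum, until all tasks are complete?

169

Lysis cannot begin until its own release at minute 10. It runs from minute 10 to 10 + 36 = minute 46.
Secondary incubation waits on lysis (finishes minute 46, plus 30-minute gap → minute 76), so it starts at minute 76 and finishes at 76 + 20 = minute 96.
After lysis (finishes minute 46), staining can start at minute 46 and finishes at minute 97.
After lysis (finishes minute 46), wash step can start at minute 46 and finishes at minute 76.
The centrifuge run waits on lysis (finishes minute 46), so it starts at minute 46 and finishes at 46 + 65 = minute 111.
Quantification cannot begin until the centrifuge run (finishes minute 111, plus 10-minute gap → minute 121). It runs from minute 121 to 121 + 30 = minute 151.
Data upload needs all of quantification (finishes minute 151); staining (finishes minute 97). That puts its earliest start at minute 151; it finishes at 151 + 18 = minute 169.
All tasks are finished once the last one completes. Finish times: Lysis at 46, The centrifuge run at 111, Wash step at 76, Staining at 97, Secondary incubation at 96, Quantification at 151, Data upload at 169. The latest is minute 169.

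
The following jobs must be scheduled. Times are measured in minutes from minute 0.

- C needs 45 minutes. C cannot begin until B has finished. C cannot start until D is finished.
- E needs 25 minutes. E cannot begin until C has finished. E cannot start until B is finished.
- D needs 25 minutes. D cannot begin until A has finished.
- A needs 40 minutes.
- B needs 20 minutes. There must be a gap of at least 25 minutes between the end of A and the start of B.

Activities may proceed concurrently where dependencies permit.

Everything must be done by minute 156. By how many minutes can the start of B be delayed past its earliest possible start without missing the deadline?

1

A has no prerequisites, so it starts at minute 0 and finishes at minute 40.
B waits on A (finishes minute 40, plus 25-minute gap → minute 65), so it starts at minute 65 and finishes at 65 + 20 = minute 85.

Working backward from the deadline:
E must finish by minute 156; it takes 25 minutes, so it must start by 156 − 25 = minute 131.
C feeds into E (must start by minute 131); so C must finish by minute 131 and therefore start by minute 86.
For B: C (must start by minute 86); E (must start by minute 131). The most restrictive is minute 86; with a 20-minute duration, B must start by minute 66.
So B can start as early as minute 65 and as late as minute 66, giving 66 − 65 = 1 minute of slack.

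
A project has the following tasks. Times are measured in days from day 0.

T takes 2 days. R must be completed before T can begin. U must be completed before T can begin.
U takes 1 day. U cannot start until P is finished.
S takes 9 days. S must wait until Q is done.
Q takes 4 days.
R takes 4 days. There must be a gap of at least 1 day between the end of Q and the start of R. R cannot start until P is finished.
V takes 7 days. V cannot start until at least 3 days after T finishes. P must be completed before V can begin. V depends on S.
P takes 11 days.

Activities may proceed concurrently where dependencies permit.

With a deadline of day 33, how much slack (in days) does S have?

13

Nothing blocks Q, so it runs from day 0 to day 4.
S waits on Q (finishes day 4), so it starts at day 4 and finishes at 4 + 9 = day 13.

Working backward from the deadline:
V has no dependents, so it just needs to finish by day 33. Starting by 33 − 7 = day 26 achieves that.
S feeds into V (must start by day 26); so S must finish by day 26 and therefore start by day 17.
So S can start as early as day 4 and as late as day 17, giving 17 − 4 = 13 days of slack.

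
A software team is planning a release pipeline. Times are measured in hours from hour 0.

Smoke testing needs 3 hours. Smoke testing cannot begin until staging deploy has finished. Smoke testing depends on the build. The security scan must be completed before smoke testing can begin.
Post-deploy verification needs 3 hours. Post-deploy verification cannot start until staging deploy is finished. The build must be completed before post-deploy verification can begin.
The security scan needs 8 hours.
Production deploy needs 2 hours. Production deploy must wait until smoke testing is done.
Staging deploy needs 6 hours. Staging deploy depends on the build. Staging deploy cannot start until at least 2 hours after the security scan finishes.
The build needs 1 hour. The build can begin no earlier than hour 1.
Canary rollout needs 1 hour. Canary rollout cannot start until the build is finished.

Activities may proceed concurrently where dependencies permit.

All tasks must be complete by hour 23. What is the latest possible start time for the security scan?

Production deploy has no dependents, so it just needs to finish by hour 23. Starting by 23 − 2 = hour 21 achieves that.
Smoke testing has to be done before production deploy (must start by hour 21). That means finishing by hour 21, i.e. starting by 21 − 3 = hour 18.
Post-deploy verification has no dependents, so it just needs to finish by hour 23. Starting by 23 − 3 = hour 20 achieves that.
For staging deploy: smoke testing (must start by hour 18); post-deploy verification (must start by hour 20). The most restrictive is hour 18; with a 6-hour duration, staging deploy must start by hour 12.
The security scan feeds staging deploy (must start by hour 12, minus 2-hour gap → hour 10); smoke testing (must start by hour 18). Taking the minimum, the security scan must finish by hour 10 and start by 10 − 8 = hour 2.

2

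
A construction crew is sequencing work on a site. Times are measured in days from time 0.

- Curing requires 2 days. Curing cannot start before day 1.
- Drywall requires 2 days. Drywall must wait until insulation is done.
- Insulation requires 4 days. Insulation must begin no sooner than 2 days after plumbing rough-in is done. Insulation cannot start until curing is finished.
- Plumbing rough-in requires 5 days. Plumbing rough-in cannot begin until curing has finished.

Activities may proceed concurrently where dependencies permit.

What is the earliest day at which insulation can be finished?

Curing waits on its own release at day 1, so it starts at day 1 and finishes at 1 + 2 = day 3.
Plumbing rough-in waits on curing (finishes day 3), so it starts at day 3 and finishes at 3 + 5 = day 8.
Insulation cannot start until plumbing rough-in (finishes day 8, plus 2-day gap → day 10); curing (finishes day 3). The controlling bound is day 10, so insulation finishes at 10 + 4 = day 14.

14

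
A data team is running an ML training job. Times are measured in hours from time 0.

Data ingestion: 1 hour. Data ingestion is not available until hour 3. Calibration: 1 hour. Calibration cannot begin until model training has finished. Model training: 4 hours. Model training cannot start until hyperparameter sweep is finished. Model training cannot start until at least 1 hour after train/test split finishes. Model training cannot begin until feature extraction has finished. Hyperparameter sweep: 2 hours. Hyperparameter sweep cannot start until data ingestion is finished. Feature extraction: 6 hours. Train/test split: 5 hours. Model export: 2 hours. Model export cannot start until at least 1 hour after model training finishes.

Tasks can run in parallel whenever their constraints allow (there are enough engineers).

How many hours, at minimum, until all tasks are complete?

13

Nothing blocks train/test split, so it runs from hour 0 to hour 5.
Feature extraction can start immediately at hour 0; it finishes at hour 6.
Data ingestion waits on its own release at hour 3, so it starts at hour 3 and finishes at 3 + 1 = hour 4.
Hyperparameter sweep waits on data ingestion (finishes hour 4), so it starts at hour 4 and finishes at 4 + 2 = hour 6.
Model training cannot start until hyperparameter sweep (finishes hour 6); train/test split (finishes hour 5, plus 1-hour gap → hour 6); feature extraction (finishes hour 6). The controlling bound is hour 6, so model training finishes at 6 + 4 = hour 10.
After model training (finishes hour 10, plus 1-hour gap → hour 11), model export can start at hour 11 and finishes at hour 13.
Calibration cannot begin until model training (finishes hour 10). It runs from hour 10 to 10 + 1 = hour 11.
All tasks are finished once the last one completes. Finish times: Data ingestion at 4, Feature extraction at 6, Train/test split at 5, Hyperparameter sweep at 6, Model training at 10, Calibration at 11, Model export at 13. The latest is hour 13.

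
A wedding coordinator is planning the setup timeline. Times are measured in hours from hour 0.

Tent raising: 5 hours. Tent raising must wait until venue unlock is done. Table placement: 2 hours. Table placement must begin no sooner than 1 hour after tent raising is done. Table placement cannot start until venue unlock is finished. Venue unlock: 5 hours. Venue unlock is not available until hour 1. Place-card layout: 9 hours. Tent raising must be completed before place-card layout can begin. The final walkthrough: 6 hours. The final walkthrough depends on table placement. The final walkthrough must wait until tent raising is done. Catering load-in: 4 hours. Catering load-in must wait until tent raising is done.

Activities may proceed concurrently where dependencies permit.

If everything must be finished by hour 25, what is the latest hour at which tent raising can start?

11

To finish by hour 25, the final walkthrough (duration 6) must start no later than hour 19.
Table placement must finish before the final walkthrough (must start by hour 19). With a 2-hour duration, table placement must start by 19 − 2 = hour 17.
Catering load-in must finish by hour 25; it takes 4 hours, so it must start by 25 − 4 = hour 21.
To finish by hour 25, place-card layout (duration 9) must start no later than hour 16.
For tent raising: table placement (must start by hour 17, minus 1-hour gap → hour 16); catering load-in (must start by hour 21); place-card layout (must start by hour 16); the final walkthrough (must start by hour 19). The most restrictive is hour 16; with a 5-hour duration, tent raising must start by hour 11.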